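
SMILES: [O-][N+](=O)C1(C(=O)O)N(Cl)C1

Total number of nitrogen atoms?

2

The symbol for nitrogen appears 2 times in the SMILES.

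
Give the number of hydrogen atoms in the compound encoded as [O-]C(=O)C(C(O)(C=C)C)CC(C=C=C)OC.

Hydrogens are implicit in SMILES; fill each atom to its normal valence:
  4 × C: 1 H each → 4
  3 × C: 2 H each → 6
  3 × C: no H
  2 × C: 3 H each → 6
  2 × O: no H
  1 × O: 1 H
  1 × O (charge -1): no H
  Total hydrogens = 17.

17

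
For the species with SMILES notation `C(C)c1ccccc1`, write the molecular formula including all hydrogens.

Heavy atoms from the SMILES: 8 C.
Implicit hydrogens by atom environment:
  5 × C (aromatic): 1 H each → 5
  1 × C: 3 H
  1 × C: 2 H
  1 × C (aromatic): no H
  Total hydrogens = 10.
Molecular formula: C8H10

C8H10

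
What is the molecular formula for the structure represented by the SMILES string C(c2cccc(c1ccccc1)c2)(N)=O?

C13H11NO

Heavy atoms from the SMILES: 13 C, 1 N, 1 O.
Implicit hydrogens by atom environment:
  9 × C (aromatic): 1 H each → 9
  3 × C (aromatic): no H
  1 × C: no H
  1 × N: 2 H
  1 × O: no H
  Total hydrogens = 11.
Molecular formula: C13H11NO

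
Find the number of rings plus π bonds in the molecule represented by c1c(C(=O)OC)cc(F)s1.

4

Molecular formula from the SMILES: C6H5FO2S.
DoU = (2C + 2 + N − H − X)/2 = (2·6 + 2 + 0 − 5 − 1)/2 = 8/2 = 4.
(Structurally: 1 ring(s) + 3 π bond(s) = 4.)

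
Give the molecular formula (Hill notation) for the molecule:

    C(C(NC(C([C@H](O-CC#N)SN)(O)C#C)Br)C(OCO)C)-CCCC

C16H28BrN3O4S

Heavy atoms from the SMILES: 1 Br, 16 C, 3 N, 4 O, 1 S.
Implicit hydrogens by atom environment:
  6 × C: 2 H each → 12
  5 × C: 1 H each → 5
  3 × C: no H
  2 × C: 3 H each → 6
  2 × O: 1 H each → 2
  2 × O: no H
  1 × Br: no H
  1 × N: 2 H
  1 × N: 1 H
  1 × N: no H
  1 × S: no H
  Total hydrogens = 28.
Molecular formula: C16H28BrN3O4S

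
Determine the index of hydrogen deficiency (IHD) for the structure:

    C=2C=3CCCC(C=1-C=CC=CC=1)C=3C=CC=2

9

Molecular formula from the SMILES: C16H16.
DoU = (2C + 2 + N − H − X)/2 = (2·16 + 2 + 0 − 16 − 0)/2 = 18/2 = 9.
(Structurally: 3 ring(s) + 6 π bond(s) = 9.)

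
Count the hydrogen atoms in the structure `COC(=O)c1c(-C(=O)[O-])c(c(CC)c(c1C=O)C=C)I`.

Hydrogens are implicit in SMILES; fill each atom to its normal valence:
  6 × C (aromatic): no H
  4 × O: no H
  2 × C: 3 H each → 6
  2 × C: 2 H each → 4
  2 × C: 1 H each → 2
  2 × C: no H
  1 × I: no H
  1 × O (charge -1): no H
  Total hydrogens = 12.

12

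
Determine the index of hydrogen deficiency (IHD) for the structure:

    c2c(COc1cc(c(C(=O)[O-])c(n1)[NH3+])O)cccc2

9

Molecular formula from the SMILES: C13H12N2O4.
DoU = (2C + 2 + N − H − X)/2 = (2·13 + 2 + 2 − 12 − 0)/2 = 18/2 = 9.
(Structurally: 2 ring(s) + 7 π bond(s) = 9.)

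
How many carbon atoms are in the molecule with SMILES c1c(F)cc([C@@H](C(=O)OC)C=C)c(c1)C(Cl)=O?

The symbol for carbon appears 12 times in the SMILES. Lowercase c denotes aromatic carbon and counts toward C.

12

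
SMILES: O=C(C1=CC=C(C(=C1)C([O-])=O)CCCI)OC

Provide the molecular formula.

Heavy atoms from the SMILES: 12 C, 1 I, 4 O.
Implicit hydrogens by atom environment:
  3 × C: 2 H each → 6
  3 × C (aromatic): 1 H each → 3
  3 × C (aromatic): no H
  3 × O: no H
  2 × C: no H
  1 × C: 3 H
  1 × I: no H
  1 × O (charge -1): no H
  Total hydrogens = 12.
Net charge -1.
Molecular formula: C12H12IO4-

C12H12IO4-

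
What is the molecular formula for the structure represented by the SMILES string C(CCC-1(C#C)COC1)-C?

Heavy atoms from the SMILES: 9 C, 1 O.
Implicit hydrogens by atom environment:
  5 × C: 2 H each → 10
  2 × C: no H
  1 × C: 3 H
  1 × C: 1 H
  1 × O: no H
  Total hydrogens = 14.
Molecular formula: C9H14O

C9H14O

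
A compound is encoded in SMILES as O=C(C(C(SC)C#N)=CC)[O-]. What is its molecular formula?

Heavy atoms from the SMILES: 7 C, 1 N, 2 O, 1 S.
Implicit hydrogens by atom environment:
  3 × C: no H
  2 × C: 3 H each → 6
  2 × C: 1 H each → 2
  1 × N: no H
  1 × O: no H
  1 × O (charge -1): no H
  1 × S: no H
  Total hydrogens = 8.
Net charge -1.
Molecular formula: C7H8NO2S-

C7H8NO2S-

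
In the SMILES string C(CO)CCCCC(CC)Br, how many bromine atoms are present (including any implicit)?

1

The symbol for bromine appears 1 time in the SMILES.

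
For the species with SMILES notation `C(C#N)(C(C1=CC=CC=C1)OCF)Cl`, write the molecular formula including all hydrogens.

C10H9ClFNO

Heavy atoms from the SMILES: 10 C, 1 Cl, 1 F, 1 N, 1 O.
Implicit hydrogens by atom environment:
  5 × C (aromatic): 1 H each → 5
  2 × C: 1 H each → 2
  1 × C: 2 H
  1 × C: no H
  1 × C (aromatic): no H
  1 × Cl: no H
  1 × F: no H
  1 × N: no H
  1 × O: no H
  Total hydrogens = 9.
Molecular formula: C10H9ClFNO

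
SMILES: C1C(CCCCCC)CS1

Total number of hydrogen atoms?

Hydrogens are implicit in SMILES; fill each atom to its normal valence:
  7 × C: 2 H each → 14
  1 × C: 3 H
  1 × C: 1 H
  1 × S: no H
  Total hydrogens = 18.

18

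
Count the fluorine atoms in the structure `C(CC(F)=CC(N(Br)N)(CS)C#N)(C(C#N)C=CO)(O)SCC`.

The symbol for fluorine appears 1 time in the SMILES.

1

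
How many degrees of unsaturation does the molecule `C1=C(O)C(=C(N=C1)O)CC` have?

Molecular formula from the SMILES: C7H9NO2.
DoU = (2C + 2 + N − H − X)/2 = (2·7 + 2 + 1 − 9 − 0)/2 = 8/2 = 4.
(Structurally: 1 ring(s) + 3 π bond(s) = 4.)

4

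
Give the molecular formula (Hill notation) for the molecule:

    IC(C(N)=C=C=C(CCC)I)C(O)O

C9H13I2NO2

Heavy atoms from the SMILES: 9 C, 2 I, 1 N, 2 O.
Implicit hydrogens by atom environment:
  4 × C: no H
  2 × C: 2 H each → 4
  2 × C: 1 H each → 2
  2 × I: no H
  2 × O: 1 H each → 2
  1 × C: 3 H
  1 × N: 2 H
  Total hydrogens = 13.
Molecular formula: C9H13I2NO2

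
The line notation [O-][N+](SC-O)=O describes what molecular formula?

CH3NO3S

Heavy atoms from the SMILES: 1 C, 1 N, 3 O, 1 S.
Implicit hydrogens by atom environment:
  1 × C: 2 H
  1 × N (charge +1): no H
  1 × O: 1 H
  1 × O: no H
  1 × O (charge -1): no H
  1 × S: no H
  Total hydrogens = 3.
Molecular formula: CH3NO3S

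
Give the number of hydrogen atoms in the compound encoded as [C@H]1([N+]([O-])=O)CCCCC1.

Hydrogens are implicit in SMILES; fill each atom to its normal valence:
  5 × C: 2 H each → 10
  1 × C: 1 H
  1 × N (charge +1): no H
  1 × O: no H
  1 × O (charge -1): no H
  Total hydrogens = 11.

11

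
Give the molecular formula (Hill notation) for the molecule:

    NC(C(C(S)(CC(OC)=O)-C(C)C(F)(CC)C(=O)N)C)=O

C13H23FN2O4S

Heavy atoms from the SMILES: 13 C, 1 F, 2 N, 4 O, 1 S.
Implicit hydrogens by atom environment:
  5 × C: no H
  4 × C: 3 H each → 12
  4 × O: no H
  2 × C: 2 H each → 4
  2 × C: 1 H each → 2
  2 × N: 2 H each → 4
  1 × F: no H
  1 × S: 1 H
  Total hydrogens = 23.
Molecular formula: C13H23FN2O4S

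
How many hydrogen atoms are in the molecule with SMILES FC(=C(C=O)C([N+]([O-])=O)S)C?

6

Hydrogens are implicit in SMILES; fill each atom to its normal valence:
  2 × C: 1 H each → 2
  2 × C: no H
  2 × O: no H
  1 × C: 3 H
  1 × F: no H
  1 × N (charge +1): no H
  1 × O (charge -1): no H
  1 × S: 1 H
  Total hydrogens = 6.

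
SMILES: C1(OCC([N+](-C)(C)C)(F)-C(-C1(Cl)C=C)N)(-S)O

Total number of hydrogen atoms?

Hydrogens are implicit in SMILES; fill each atom to its normal valence:
  3 × C: 3 H each → 9
  3 × C: no H
  2 × C: 2 H each → 4
  2 × C: 1 H each → 2
  1 × Cl: no H
  1 × F: no H
  1 × N: 2 H
  1 × N (charge +1): no H
  1 × O: 1 H
  1 × O: no H
  1 × S: 1 H
  Total hydrogens = 19.

19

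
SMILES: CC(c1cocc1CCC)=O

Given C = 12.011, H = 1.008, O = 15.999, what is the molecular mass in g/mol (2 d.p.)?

152.19

Molecular formula: C9H12O2.
M = 9×12.011 + 12×1.008 + 2×15.999 = 152.19 g/mol.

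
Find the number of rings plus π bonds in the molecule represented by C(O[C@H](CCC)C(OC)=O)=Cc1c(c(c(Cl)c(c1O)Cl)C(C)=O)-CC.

7

Molecular formula from the SMILES: C18H22Cl2O5.
DoU = (2C + 2 + N − H − X)/2 = (2·18 + 2 + 0 − 22 − 2)/2 = 14/2 = 7.
(Structurally: 1 ring(s) + 6 π bond(s) = 7.)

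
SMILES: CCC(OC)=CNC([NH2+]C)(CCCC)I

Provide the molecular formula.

Heavy atoms from the SMILES: 11 C, 1 I, 2 N, 1 O.
Implicit hydrogens by atom environment:
  4 × C: 3 H each → 12
  4 × C: 2 H each → 8
  2 × C: no H
  1 × C: 1 H
  1 × I: no H
  1 × N (charge +1): 2 H
  1 × N: 1 H
  1 × O: no H
  Total hydrogens = 24.
Net charge +1.
Molecular formula: C11H24IN2O+

C11H24IN2O+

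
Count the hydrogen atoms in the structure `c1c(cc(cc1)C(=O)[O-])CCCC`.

13

Hydrogens are implicit in SMILES; fill each atom to its normal valence:
  4 × C (aromatic): 1 H each → 4
  3 × C: 2 H each → 6
  2 × C (aromatic): no H
  1 × C: 3 H
  1 × C: no H
  1 × O: no H
  1 × O (charge -1): no H
  Total hydrogens = 13.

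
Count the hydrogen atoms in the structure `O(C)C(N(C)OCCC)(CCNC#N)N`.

20

Hydrogens are implicit in SMILES; fill each atom to its normal valence:
  4 × C: 2 H each → 8
  3 × C: 3 H each → 9
  2 × C: no H
  2 × N: no H
  2 × O: no H
  1 × N: 2 H
  1 × N: 1 H
  Total hydrogens = 20.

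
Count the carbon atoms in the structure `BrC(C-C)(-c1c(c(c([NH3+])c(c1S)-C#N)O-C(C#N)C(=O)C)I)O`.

14

The symbol for carbon appears 14 times in the SMILES. Lowercase c denotes aromatic carbon and counts toward C.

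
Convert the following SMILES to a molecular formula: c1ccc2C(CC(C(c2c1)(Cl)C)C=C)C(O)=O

Heavy atoms from the SMILES: 14 C, 1 Cl, 2 O.
Implicit hydrogens by atom environment:
  4 × C (aromatic): 1 H each → 4
  3 × C: 1 H each → 3
  2 × C: 2 H each → 4
  2 × C (aromatic): no H
  2 × C: no H
  1 × C: 3 H
  1 × Cl: no H
  1 × O: 1 H
  1 × O: no H
  Total hydrogens = 15.
Molecular formula: C14H15ClO2

C14H15ClO2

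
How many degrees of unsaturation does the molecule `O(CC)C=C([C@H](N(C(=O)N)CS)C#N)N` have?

4

Molecular formula from the SMILES: C8H14N4O2S.
DoU = (2C + 2 + N − H − X)/2 = (2·8 + 2 + 4 − 14 − 0)/2 = 8/2 = 4.
(Structurally: 0 ring(s) + 4 π bond(s) = 4.)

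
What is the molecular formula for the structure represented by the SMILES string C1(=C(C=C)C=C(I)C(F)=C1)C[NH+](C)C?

C11H14FIN+

Heavy atoms from the SMILES: 11 C, 1 F, 1 I, 1 N.
Implicit hydrogens by atom environment:
  4 × C (aromatic): no H
  2 × C: 3 H each → 6
  2 × C: 2 H each → 4
  2 × C (aromatic): 1 H each → 2
  1 × C: 1 H
  1 × F: no H
  1 × I: no H
  1 × N (charge +1): 1 H
  Total hydrogens = 14.
Net charge +1.
Molecular formula: C11H14FIN+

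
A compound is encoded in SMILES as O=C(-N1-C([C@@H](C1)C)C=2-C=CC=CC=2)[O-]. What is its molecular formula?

C11H12NO2-

Heavy atoms from the SMILES: 11 C, 1 N, 2 O.
Implicit hydrogens by atom environment:
  5 × C (aromatic): 1 H each → 5
  2 × C: 1 H each → 2
  1 × C: 3 H
  1 × C: 2 H
  1 × C: no H
  1 × C (aromatic): no H
  1 × N: no H
  1 × O: no H
  1 × O (charge -1): no H
  Total hydrogens = 12.
Net charge -1.
Molecular formula: C11H12NO2-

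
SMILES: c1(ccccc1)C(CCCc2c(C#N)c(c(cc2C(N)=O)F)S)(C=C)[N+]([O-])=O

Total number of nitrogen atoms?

The symbol for nitrogen appears 3 times in the SMILES.

3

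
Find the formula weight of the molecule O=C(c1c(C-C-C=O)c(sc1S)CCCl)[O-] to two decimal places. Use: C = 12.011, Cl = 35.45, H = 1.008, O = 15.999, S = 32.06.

Molecular formula: C10H10ClO3S2-.
M = 10×12.011 + 1×35.45 + 10×1.008 + 3×15.999 + 2×32.06 = 277.76 g/mol.

277.76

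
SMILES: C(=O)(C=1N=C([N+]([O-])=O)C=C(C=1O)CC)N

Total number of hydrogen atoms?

9

Hydrogens are implicit in SMILES; fill each atom to its normal valence:
  4 × C (aromatic): no H
  2 × O: no H
  1 × C: 3 H
  1 × C: 2 H
  1 × C (aromatic): 1 H
  1 × C: no H
  1 × N: 2 H
  1 × N (aromatic): no H
  1 × N (charge +1): no H
  1 × O: 1 H
  1 × O (charge -1): no H
  Total hydrogens = 9.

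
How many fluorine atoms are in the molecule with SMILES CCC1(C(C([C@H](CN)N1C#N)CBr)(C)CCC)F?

1

The symbol for fluorine appears 1 time in the SMILES.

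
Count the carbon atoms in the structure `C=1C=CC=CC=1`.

The symbol for carbon appears 6 times in the SMILES.

6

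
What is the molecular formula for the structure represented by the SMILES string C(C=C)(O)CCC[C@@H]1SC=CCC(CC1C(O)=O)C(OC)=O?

Heavy atoms from the SMILES: 16 C, 5 O, 1 S.
Implicit hydrogens by atom environment:
  7 × C: 1 H each → 7
  6 × C: 2 H each → 12
  3 × O: no H
  2 × C: no H
  2 × O: 1 H each → 2
  1 × C: 3 H
  1 × S: no H
  Total hydrogens = 24.
Molecular formula: C16H24O5S

C16H24O5S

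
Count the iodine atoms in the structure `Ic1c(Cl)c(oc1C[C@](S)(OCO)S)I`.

The symbol for iodine appears 2 times in the SMILES.

2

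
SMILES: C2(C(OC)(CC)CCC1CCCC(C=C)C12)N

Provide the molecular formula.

C15H27NO

Heavy atoms from the SMILES: 15 C, 1 N, 1 O.
Implicit hydrogens by atom environment:
  7 × C: 2 H each → 14
  5 × C: 1 H each → 5
  2 × C: 3 H each → 6
  1 × C: no H
  1 × N: 2 H
  1 × O: no H
  Total hydrogens = 27.
Molecular formula: C15H27NO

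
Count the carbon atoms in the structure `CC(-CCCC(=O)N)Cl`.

The symbol for carbon appears 6 times in the SMILES. (Cl is a single chlorine, not C + l.)

6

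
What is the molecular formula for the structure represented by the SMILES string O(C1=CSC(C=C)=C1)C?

C7H8OS

Heavy atoms from the SMILES: 7 C, 1 O, 1 S.
Implicit hydrogens by atom environment:
  2 × C (aromatic): 1 H each → 2
  2 × C (aromatic): no H
  1 × C: 3 H
  1 × C: 2 H
  1 × C: 1 H
  1 × O: no H
  1 × S (aromatic): no H
  Total hydrogens = 8.
Molecular formula: C7H8OS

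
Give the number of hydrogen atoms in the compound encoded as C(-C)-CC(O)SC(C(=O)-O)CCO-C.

18

Hydrogens are implicit in SMILES; fill each atom to its normal valence:
  4 × C: 2 H each → 8
  2 × C: 3 H each → 6
  2 × C: 1 H each → 2
  2 × O: 1 H each → 2
  2 × O: no H
  1 × C: no H
  1 × S: no H
  Total hydrogens = 18.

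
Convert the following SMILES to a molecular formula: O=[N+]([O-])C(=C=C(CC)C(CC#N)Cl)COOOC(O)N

C10H14ClN3O6

Heavy atoms from the SMILES: 10 C, 1 Cl, 3 N, 6 O.
Implicit hydrogens by atom environment:
  4 × C: no H
  4 × O: no H
  3 × C: 2 H each → 6
  2 × C: 1 H each → 2
  1 × C: 3 H
  1 × Cl: no H
  1 × N: 2 H
  1 × N (charge +1): no H
  1 × N: no H
  1 × O: 1 H
  1 × O (charge -1): no H
  Total hydrogens = 14.
Molecular formula: C10H14ClN3O6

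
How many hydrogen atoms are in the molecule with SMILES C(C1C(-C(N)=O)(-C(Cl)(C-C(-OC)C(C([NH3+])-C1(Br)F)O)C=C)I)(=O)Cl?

Hydrogens are implicit in SMILES; fill each atom to its normal valence:
  5 × C: 1 H each → 5
  5 × C: no H
  3 × O: no H
  2 × C: 2 H each → 4
  2 × Cl: no H
  1 × Br: no H
  1 × C: 3 H
  1 × F: no H
  1 × I: no H
  1 × N (charge +1): 3 H
  1 × N: 2 H
  1 × O: 1 H
  Total hydrogens = 18.

18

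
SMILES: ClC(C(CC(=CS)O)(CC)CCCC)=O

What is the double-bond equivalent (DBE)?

2

Molecular formula from the SMILES: C11H19ClO2S.
DoU = (2C + 2 + N − H − X)/2 = (2·11 + 2 + 0 − 19 − 1)/2 = 4/2 = 2.
(Structurally: 0 ring(s) + 2 π bond(s) = 2.)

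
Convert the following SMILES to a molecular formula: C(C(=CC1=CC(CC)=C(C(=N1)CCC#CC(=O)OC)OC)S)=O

Heavy atoms from the SMILES: 17 C, 1 N, 4 O, 1 S.
Implicit hydrogens by atom environment:
  4 × C (aromatic): no H
  4 × C: no H
  4 × O: no H
  3 × C: 3 H each → 9
  3 × C: 2 H each → 6
  2 × C: 1 H each → 2
  1 × C (aromatic): 1 H
  1 × N (aromatic): no H
  1 × S: 1 H
  Total hydrogens = 19.
Molecular formula: C17H19NO4S

C17H19NO4S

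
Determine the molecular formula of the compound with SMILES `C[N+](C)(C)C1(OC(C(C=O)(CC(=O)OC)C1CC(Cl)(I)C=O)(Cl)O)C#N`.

Heavy atoms from the SMILES: 15 C, 2 Cl, 1 I, 2 N, 6 O.
Implicit hydrogens by atom environment:
  6 × C: no H
  5 × O: no H
  4 × C: 3 H each → 12
  3 × C: 1 H each → 3
  2 × C: 2 H each → 4
  2 × Cl: no H
  1 × I: no H
  1 × N (charge +1): no H
  1 × N: no H
  1 × O: 1 H
  Total hydrogens = 20.
Net charge +1.
Molecular formula: C15H20Cl2IN2O6+

C15H20Cl2IN2O6+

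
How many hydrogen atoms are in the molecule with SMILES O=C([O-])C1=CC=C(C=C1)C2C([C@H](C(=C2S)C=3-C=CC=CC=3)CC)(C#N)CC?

22

Hydrogens are implicit in SMILES; fill each atom to its normal valence:
  9 × C (aromatic): 1 H each → 9
  5 × C: no H
  3 × C (aromatic): no H
  2 × C: 3 H each → 6
  2 × C: 2 H each → 4
  2 × C: 1 H each → 2
  1 × N: no H
  1 × O: no H
  1 × O (charge -1): no H
  1 × S: 1 H
  Total hydrogens = 22.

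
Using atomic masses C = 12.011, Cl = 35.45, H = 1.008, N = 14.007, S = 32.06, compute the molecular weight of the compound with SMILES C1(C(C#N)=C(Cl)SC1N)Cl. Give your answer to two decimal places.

195.06

Molecular formula: C5H4Cl2N2S.
M = 5×12.011 + 2×35.45 + 4×1.008 + 2×14.007 + 1×32.06 = 195.06 g/mol.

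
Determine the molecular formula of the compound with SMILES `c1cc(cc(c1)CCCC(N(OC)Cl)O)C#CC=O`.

C14H16ClNO3

Heavy atoms from the SMILES: 14 C, 1 Cl, 1 N, 3 O.
Implicit hydrogens by atom environment:
  4 × C (aromatic): 1 H each → 4
  3 × C: 2 H each → 6
  2 × C: 1 H each → 2
  2 × C (aromatic): no H
  2 × C: no H
  2 × O: no H
  1 × C: 3 H
  1 × Cl: no H
  1 × N: no H
  1 × O: 1 H
  Total hydrogens = 16.
Molecular formula: C14H16ClNO3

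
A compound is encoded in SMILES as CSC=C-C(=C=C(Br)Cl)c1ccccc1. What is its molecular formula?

Heavy atoms from the SMILES: 1 Br, 12 C, 1 Cl, 1 S.
Implicit hydrogens by atom environment:
  5 × C (aromatic): 1 H each → 5
  3 × C: no H
  2 × C: 1 H each → 2
  1 × Br: no H
  1 × C: 3 H
  1 × C (aromatic): no H
  1 × Cl: no H
  1 × S: no H
  Total hydrogens = 10.
Molecular formula: C12H10BrClS

C12H10BrClS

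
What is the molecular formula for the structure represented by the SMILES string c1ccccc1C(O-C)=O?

C8H8O2

Heavy atoms from the SMILES: 8 C, 2 O.
Implicit hydrogens by atom environment:
  5 × C (aromatic): 1 H each → 5
  2 × O: no H
  1 × C: 3 H
  1 × C (aromatic): no H
  1 × C: no H
  Total hydrogens = 8.
Molecular formula: C8H8O2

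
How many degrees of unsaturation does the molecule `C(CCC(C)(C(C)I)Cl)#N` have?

2

Molecular formula from the SMILES: C7H11ClIN.
DoU = (2C + 2 + N − H − X)/2 = (2·7 + 2 + 1 − 11 − 2)/2 = 4/2 = 2.
(Structurally: 0 ring(s) + 2 π bond(s) = 2.)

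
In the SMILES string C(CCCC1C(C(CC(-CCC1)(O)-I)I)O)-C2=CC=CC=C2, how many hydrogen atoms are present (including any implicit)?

26

Hydrogens are implicit in SMILES; fill each atom to its normal valence:
  8 × C: 2 H each → 16
  5 × C (aromatic): 1 H each → 5
  3 × C: 1 H each → 3
  2 × I: no H
  2 × O: 1 H each → 2
  1 × C: no H
  1 × C (aromatic): no H
  Total hydrogens = 26.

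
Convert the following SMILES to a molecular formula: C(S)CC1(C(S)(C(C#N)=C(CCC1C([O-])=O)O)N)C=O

C12H15N2O4S2-

Heavy atoms from the SMILES: 12 C, 2 N, 4 O, 2 S.
Implicit hydrogens by atom environment:
  6 × C: no H
  4 × C: 2 H each → 8
  2 × C: 1 H each → 2
  2 × O: no H
  2 × S: 1 H each → 2
  1 × N: 2 H
  1 × N: no H
  1 × O: 1 H
  1 × O (charge -1): no H
  Total hydrogens = 15.
Net charge -1.
Molecular formula: C12H15N2O4S2-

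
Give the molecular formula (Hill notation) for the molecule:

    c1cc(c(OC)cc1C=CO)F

C9H9FO2

Heavy atoms from the SMILES: 9 C, 1 F, 2 O.
Implicit hydrogens by atom environment:
  3 × C (aromatic): 1 H each → 3
  3 × C (aromatic): no H
  2 × C: 1 H each → 2
  1 × C: 3 H
  1 × F: no H
  1 × O: 1 H
  1 × O: no H
  Total hydrogens = 9.
Molecular formula: C9H9FO2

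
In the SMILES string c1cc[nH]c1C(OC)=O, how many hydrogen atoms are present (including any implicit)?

Hydrogens are implicit in SMILES; fill each atom to its normal valence:
  3 × C (aromatic): 1 H each → 3
  2 × O: no H
  1 × C: 3 H
  1 × C (aromatic): no H
  1 × C: no H
  1 × N (aromatic): 1 H
  Total hydrogens = 7.

7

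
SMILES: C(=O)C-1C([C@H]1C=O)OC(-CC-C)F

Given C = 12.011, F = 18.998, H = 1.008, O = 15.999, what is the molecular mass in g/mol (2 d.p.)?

188.20

Molecular formula: C9H13FO3.
M = 9×12.011 + 1×18.998 + 13×1.008 + 3×15.999 = 188.20 g/mol.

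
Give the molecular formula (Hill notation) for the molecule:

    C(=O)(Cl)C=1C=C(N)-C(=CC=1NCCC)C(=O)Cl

Heavy atoms from the SMILES: 11 C, 2 Cl, 2 N, 2 O.
Implicit hydrogens by atom environment:
  4 × C (aromatic): no H
  2 × C: 2 H each → 4
  2 × C (aromatic): 1 H each → 2
  2 × C: no H
  2 × Cl: no H
  2 × O: no H
  1 × C: 3 H
  1 × N: 2 H
  1 × N: 1 H
  Total hydrogens = 12.
Molecular formula: C11H12Cl2N2O2

C11H12Cl2N2O2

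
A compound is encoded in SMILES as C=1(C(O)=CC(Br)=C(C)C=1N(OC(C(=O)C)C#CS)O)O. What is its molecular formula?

C12H12BrNO5S

Heavy atoms from the SMILES: 1 Br, 12 C, 1 N, 5 O, 1 S.
Implicit hydrogens by atom environment:
  5 × C (aromatic): no H
  3 × C: no H
  3 × O: 1 H each → 3
  2 × C: 3 H each → 6
  2 × O: no H
  1 × Br: no H
  1 × C (aromatic): 1 H
  1 × C: 1 H
  1 × N: no H
  1 × S: 1 H
  Total hydrogens = 12.
Molecular formula: C12H12BrNO5S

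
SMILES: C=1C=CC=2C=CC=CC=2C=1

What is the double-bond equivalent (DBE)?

Molecular formula from the SMILES: C10H8.
DoU = (2C + 2 + N − H − X)/2 = (2·10 + 2 + 0 − 8 − 0)/2 = 14/2 = 7.
(Structurally: 2 ring(s) + 5 π bond(s) = 7.)

7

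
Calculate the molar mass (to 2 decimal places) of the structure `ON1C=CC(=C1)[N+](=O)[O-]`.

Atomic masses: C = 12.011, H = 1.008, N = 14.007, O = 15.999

128.09

Molecular formula: C4H4N2O3.
M = 4×12.011 + 4×1.008 + 2×14.007 + 3×15.999 = 128.09 g/mol.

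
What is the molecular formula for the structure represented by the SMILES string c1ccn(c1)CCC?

C7H11N

Heavy atoms from the SMILES: 7 C, 1 N.
Implicit hydrogens by atom environment:
  4 × C (aromatic): 1 H each → 4
  2 × C: 2 H each → 4
  1 × C: 3 H
  1 × N (aromatic): no H
  Total hydrogens = 11.
Molecular formula: C7H11N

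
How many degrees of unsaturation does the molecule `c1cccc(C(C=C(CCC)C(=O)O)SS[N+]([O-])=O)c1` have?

7

Molecular formula from the SMILES: C13H15NO4S2.
DoU = (2C + 2 + N − H − X)/2 = (2·13 + 2 + 1 − 15 − 0)/2 = 14/2 = 7.
(Structurally: 1 ring(s) + 6 π bond(s) = 7.)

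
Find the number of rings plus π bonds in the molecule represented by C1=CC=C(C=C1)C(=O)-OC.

Molecular formula from the SMILES: C8H8O2.
DoU = (2C + 2 + N − H − X)/2 = (2·8 + 2 + 0 − 8 − 0)/2 = 10/2 = 5.
(Structurally: 1 ring(s) + 4 π bond(s) = 5.)

5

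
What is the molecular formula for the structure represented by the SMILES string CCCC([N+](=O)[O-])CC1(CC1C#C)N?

C10H16N2O2

Heavy atoms from the SMILES: 10 C, 2 N, 2 O.
Implicit hydrogens by atom environment:
  4 × C: 2 H each → 8
  3 × C: 1 H each → 3
  2 × C: no H
  1 × C: 3 H
  1 × N: 2 H
  1 × N (charge +1): no H
  1 × O: no H
  1 × O (charge -1): no H
  Total hydrogens = 16.
Molecular formula: C10H16N2O2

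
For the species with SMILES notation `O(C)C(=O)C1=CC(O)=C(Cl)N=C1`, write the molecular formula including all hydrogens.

C7H6ClNO3

Heavy atoms from the SMILES: 7 C, 1 Cl, 1 N, 3 O.
Implicit hydrogens by atom environment:
  3 × C (aromatic): no H
  2 × C (aromatic): 1 H each → 2
  2 × O: no H
  1 × C: 3 H
  1 × C: no H
  1 × Cl: no H
  1 × N (aromatic): no H
  1 × O: 1 H
  Total hydrogens = 6.
Molecular formula: C7H6ClNO3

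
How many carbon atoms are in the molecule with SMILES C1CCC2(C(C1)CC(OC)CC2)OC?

12

The symbol for carbon appears 12 times in the SMILES.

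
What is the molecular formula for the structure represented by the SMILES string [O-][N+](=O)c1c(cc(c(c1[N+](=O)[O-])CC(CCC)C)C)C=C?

C15H20N2O4

Heavy atoms from the SMILES: 15 C, 2 N, 4 O.
Implicit hydrogens by atom environment:
  5 × C (aromatic): no H
  4 × C: 2 H each → 8
  3 × C: 3 H each → 9
  2 × C: 1 H each → 2
  2 × N (charge +1): no H
  2 × O: no H
  2 × O (charge -1): no H
  1 × C (aromatic): 1 H
  Total hydrogens = 20.
Molecular formula: C15H20N2O4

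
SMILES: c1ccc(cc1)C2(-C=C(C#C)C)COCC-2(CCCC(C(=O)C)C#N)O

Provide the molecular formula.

Heavy atoms from the SMILES: 22 C, 1 N, 3 O.
Implicit hydrogens by atom environment:
  6 × C: no H
  5 × C: 2 H each → 10
  5 × C (aromatic): 1 H each → 5
  3 × C: 1 H each → 3
  2 × C: 3 H each → 6
  2 × O: no H
  1 × C (aromatic): no H
  1 × N: no H
  1 × O: 1 H
  Total hydrogens = 25.
Molecular formula: C22H25NO3

C22H25NO3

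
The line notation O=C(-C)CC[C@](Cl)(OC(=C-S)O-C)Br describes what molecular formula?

C8H12BrClO3S

Heavy atoms from the SMILES: 1 Br, 8 C, 1 Cl, 3 O, 1 S.
Implicit hydrogens by atom environment:
  3 × C: no H
  3 × O: no H
  2 × C: 3 H each → 6
  2 × C: 2 H each → 4
  1 × Br: no H
  1 × C: 1 H
  1 × Cl: no H
  1 × S: 1 H
  Total hydrogens = 12.
Molecular formula: C8H12BrClO3S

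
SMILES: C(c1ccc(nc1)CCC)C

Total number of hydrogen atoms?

15

Hydrogens are implicit in SMILES; fill each atom to its normal valence:
  3 × C: 2 H each → 6
  3 × C (aromatic): 1 H each → 3
  2 × C: 3 H each → 6
  2 × C (aromatic): no H
  1 × N (aromatic): no H
  Total hydrogens = 15.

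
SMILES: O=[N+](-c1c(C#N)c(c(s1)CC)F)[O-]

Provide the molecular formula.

C7H5FN2O2S

Heavy atoms from the SMILES: 7 C, 1 F, 2 N, 2 O, 1 S.
Implicit hydrogens by atom environment:
  4 × C (aromatic): no H
  1 × C: 3 H
  1 × C: 2 H
  1 × C: no H
  1 × F: no H
  1 × N: no H
  1 × N (charge +1): no H
  1 × O: no H
  1 × O (charge -1): no H
  1 × S (aromatic): no H
  Total hydrogens = 5.
Molecular formula: C7H5FN2O2S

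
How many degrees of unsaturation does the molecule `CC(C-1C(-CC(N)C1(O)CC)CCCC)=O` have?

Molecular formula from the SMILES: C13H25NO2.
DoU = (2C + 2 + N − H − X)/2 = (2·13 + 2 + 1 − 25 − 0)/2 = 4/2 = 2.
(Structurally: 1 ring(s) + 1 π bond(s) = 2.)

2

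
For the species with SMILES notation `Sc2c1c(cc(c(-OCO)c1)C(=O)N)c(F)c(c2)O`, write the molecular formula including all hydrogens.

Heavy atoms from the SMILES: 12 C, 1 F, 1 N, 4 O, 1 S.
Implicit hydrogens by atom environment:
  7 × C (aromatic): no H
  3 × C (aromatic): 1 H each → 3
  2 × O: 1 H each → 2
  2 × O: no H
  1 × C: 2 H
  1 × C: no H
  1 × F: no H
  1 × N: 2 H
  1 × S: 1 H
  Total hydrogens = 10.
Molecular formula: C12H10FNO4S

C12H10FNO4S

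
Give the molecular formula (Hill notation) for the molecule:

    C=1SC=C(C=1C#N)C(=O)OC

C7H5NO2S

Heavy atoms from the SMILES: 7 C, 1 N, 2 O, 1 S.
Implicit hydrogens by atom environment:
  2 × C (aromatic): 1 H each → 2
  2 × C (aromatic): no H
  2 × C: no H
  2 × O: no H
  1 × C: 3 H
  1 × N: no H
  1 × S (aromatic): no H
  Total hydrogens = 5.
Molecular formula: C7H5NO2S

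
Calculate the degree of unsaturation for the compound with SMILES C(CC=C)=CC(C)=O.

3

Molecular formula from the SMILES: C7H10O.
DoU = (2C + 2 + N − H − X)/2 = (2·7 + 2 + 0 − 10 − 0)/2 = 6/2 = 3.
(Structurally: 0 ring(s) + 3 π bond(s) = 3.)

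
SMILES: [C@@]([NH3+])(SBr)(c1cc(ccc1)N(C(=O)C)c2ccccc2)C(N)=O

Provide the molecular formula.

C16H17BrN3O2S+

Heavy atoms from the SMILES: 1 Br, 16 C, 3 N, 2 O, 1 S.
Implicit hydrogens by atom environment:
  9 × C (aromatic): 1 H each → 9
  3 × C: no H
  3 × C (aromatic): no H
  2 × O: no H
  1 × Br: no H
  1 × C: 3 H
  1 × N (charge +1): 3 H
  1 × N: 2 H
  1 × N: no H
  1 × S: no H
  Total hydrogens = 17.
Net charge +1.
Molecular formula: C16H17BrN3O2S+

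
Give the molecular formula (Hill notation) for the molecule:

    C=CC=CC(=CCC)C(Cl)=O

Heavy atoms from the SMILES: 9 C, 1 Cl, 1 O.
Implicit hydrogens by atom environment:
  4 × C: 1 H each → 4
  2 × C: 2 H each → 4
  2 × C: no H
  1 × C: 3 H
  1 × Cl: no H
  1 × O: no H
  Total hydrogens = 11.
Molecular formula: C9H11ClO

C9H11ClO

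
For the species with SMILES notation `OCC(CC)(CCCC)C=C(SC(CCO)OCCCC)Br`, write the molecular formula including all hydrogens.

C17H33BrO3S

Heavy atoms from the SMILES: 1 Br, 17 C, 3 O, 1 S.
Implicit hydrogens by atom environment:
  10 × C: 2 H each → 20
  3 × C: 3 H each → 9
  2 × C: 1 H each → 2
  2 × C: no H
  2 × O: 1 H each → 2
  1 × Br: no H
  1 × O: no H
  1 × S: no H
  Total hydrogens = 33.
Molecular formula: C17H33BrO3S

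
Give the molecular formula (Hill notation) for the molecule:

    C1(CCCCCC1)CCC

C10H20

Heavy atoms from the SMILES: 10 C.
Implicit hydrogens by atom environment:
  8 × C: 2 H each → 16
  1 × C: 3 H
  1 × C: 1 H
  Total hydrogens = 20.
Molecular formula: C10H20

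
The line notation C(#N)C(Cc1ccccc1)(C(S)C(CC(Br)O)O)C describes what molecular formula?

C14H18BrNO2S

Heavy atoms from the SMILES: 1 Br, 14 C, 1 N, 2 O, 1 S.
Implicit hydrogens by atom environment:
  5 × C (aromatic): 1 H each → 5
  3 × C: 1 H each → 3
  2 × C: 2 H each → 4
  2 × C: no H
  2 × O: 1 H each → 2
  1 × Br: no H
  1 × C: 3 H
  1 × C (aromatic): no H
  1 × N: no H
  1 × S: 1 H
  Total hydrogens = 18.
Molecular formula: C14H18BrNO2S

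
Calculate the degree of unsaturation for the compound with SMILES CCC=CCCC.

Molecular formula from the SMILES: C7H14.
DoU = (2C + 2 + N − H − X)/2 = (2·7 + 2 + 0 − 14 − 0)/2 = 2/2 = 1.
(Structurally: 0 ring(s) + 1 π bond(s) = 1.)

1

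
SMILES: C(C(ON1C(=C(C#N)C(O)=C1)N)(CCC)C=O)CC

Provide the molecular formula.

Heavy atoms from the SMILES: 13 C, 3 N, 3 O.
Implicit hydrogens by atom environment:
  4 × C: 2 H each → 8
  3 × C (aromatic): no H
  2 × C: 3 H each → 6
  2 × C: no H
  2 × O: no H
  1 × C (aromatic): 1 H
  1 × C: 1 H
  1 × N: 2 H
  1 × N (aromatic): no H
  1 × N: no H
  1 × O: 1 H
  Total hydrogens = 19.
Molecular formula: C13H19N3O3

C13H19N3O3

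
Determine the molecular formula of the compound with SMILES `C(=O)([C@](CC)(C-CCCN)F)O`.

Heavy atoms from the SMILES: 8 C, 1 F, 1 N, 2 O.
Implicit hydrogens by atom environment:
  5 × C: 2 H each → 10
  2 × C: no H
  1 × C: 3 H
  1 × F: no H
  1 × N: 2 H
  1 × O: 1 H
  1 × O: no H
  Total hydrogens = 16.
Molecular formula: C8H16FNO2

C8H16FNO2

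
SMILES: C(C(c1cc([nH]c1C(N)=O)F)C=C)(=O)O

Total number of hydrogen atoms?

9

Hydrogens are implicit in SMILES; fill each atom to its normal valence:
  3 × C (aromatic): no H
  2 × C: 1 H each → 2
  2 × C: no H
  2 × O: no H
  1 × C: 2 H
  1 × C (aromatic): 1 H
  1 × F: no H
  1 × N: 2 H
  1 × N (aromatic): 1 H
  1 × O: 1 H
  Total hydrogens = 9.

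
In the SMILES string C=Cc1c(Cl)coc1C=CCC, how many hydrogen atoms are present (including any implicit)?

11

Hydrogens are implicit in SMILES; fill each atom to its normal valence:
  3 × C: 1 H each → 3
  3 × C (aromatic): no H
  2 × C: 2 H each → 4
  1 × C: 3 H
  1 × C (aromatic): 1 H
  1 × Cl: no H
  1 × O (aromatic): no H
  Total hydrogens = 11.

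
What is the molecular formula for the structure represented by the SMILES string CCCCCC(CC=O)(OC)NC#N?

Heavy atoms from the SMILES: 10 C, 2 N, 2 O.
Implicit hydrogens by atom environment:
  5 × C: 2 H each → 10
  2 × C: 3 H each → 6
  2 × C: no H
  2 × O: no H
  1 × C: 1 H
  1 × N: 1 H
  1 × N: no H
  Total hydrogens = 18.
Molecular formula: C10H18N2O2

C10H18N2O2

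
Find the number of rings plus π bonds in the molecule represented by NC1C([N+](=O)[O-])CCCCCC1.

2

Molecular formula from the SMILES: C8H16N2O2.
DoU = (2C + 2 + N − H − X)/2 = (2·8 + 2 + 2 − 16 − 0)/2 = 4/2 = 2.
(Structurally: 1 ring(s) + 1 π bond(s) = 2.)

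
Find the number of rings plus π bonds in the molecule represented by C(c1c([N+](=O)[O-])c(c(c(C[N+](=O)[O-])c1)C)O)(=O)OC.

Molecular formula from the SMILES: C10H10N2O7.
DoU = (2C + 2 + N − H − X)/2 = (2·10 + 2 + 2 − 10 − 0)/2 = 14/2 = 7.
(Structurally: 1 ring(s) + 6 π bond(s) = 7.)

7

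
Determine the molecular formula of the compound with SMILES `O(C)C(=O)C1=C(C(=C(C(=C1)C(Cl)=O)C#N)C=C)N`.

C12H9ClN2O3

Heavy atoms from the SMILES: 12 C, 1 Cl, 2 N, 3 O.
Implicit hydrogens by atom environment:
  5 × C (aromatic): no H
  3 × C: no H
  3 × O: no H
  1 × C: 3 H
  1 × C: 2 H
  1 × C (aromatic): 1 H
  1 × C: 1 H
  1 × Cl: no H
  1 × N: 2 H
  1 × N: no H
  Total hydrogens = 9.
Molecular formula: C12H9ClN2O3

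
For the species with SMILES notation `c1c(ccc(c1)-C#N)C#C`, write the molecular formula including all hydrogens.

Heavy atoms from the SMILES: 9 C, 1 N.
Implicit hydrogens by atom environment:
  4 × C (aromatic): 1 H each → 4
  2 × C (aromatic): no H
  2 × C: no H
  1 × C: 1 H
  1 × N: no H
  Total hydrogens = 5.
Molecular formula: C9H5N

C9H5N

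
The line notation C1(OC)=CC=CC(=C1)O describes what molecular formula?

C7H8O2

Heavy atoms from the SMILES: 7 C, 2 O.
Implicit hydrogens by atom environment:
  4 × C (aromatic): 1 H each → 4
  2 × C (aromatic): no H
  1 × C: 3 H
  1 × O: 1 H
  1 × O: no H
  Total hydrogens = 8.
Molecular formula: C7H8O2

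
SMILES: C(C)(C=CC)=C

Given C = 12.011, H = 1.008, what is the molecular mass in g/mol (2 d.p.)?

Molecular formula: C6H10.
M = 6×12.011 + 10×1.008 = 82.15 g/mol.

82.15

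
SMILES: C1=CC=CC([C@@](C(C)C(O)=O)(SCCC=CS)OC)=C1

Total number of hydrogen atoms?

Hydrogens are implicit in SMILES; fill each atom to its normal valence:
  5 × C (aromatic): 1 H each → 5
  3 × C: 1 H each → 3
  2 × C: 3 H each → 6
  2 × C: 2 H each → 4
  2 × C: no H
  2 × O: no H
  1 × C (aromatic): no H
  1 × O: 1 H
  1 × S: 1 H
  1 × S: no H
  Total hydrogens = 20.

20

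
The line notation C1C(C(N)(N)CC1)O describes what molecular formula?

C5H12N2O

Heavy atoms from the SMILES: 5 C, 2 N, 1 O.
Implicit hydrogens by atom environment:
  3 × C: 2 H each → 6
  2 × N: 2 H each → 4
  1 × C: 1 H
  1 × C: no H
  1 × O: 1 H
  Total hydrogens = 12.
Molecular formula: C5H12N2O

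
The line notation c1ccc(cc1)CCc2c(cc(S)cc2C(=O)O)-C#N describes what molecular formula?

C16H13NO2S

Heavy atoms from the SMILES: 16 C, 1 N, 2 O, 1 S.
Implicit hydrogens by atom environment:
  7 × C (aromatic): 1 H each → 7
  5 × C (aromatic): no H
  2 × C: 2 H each → 4
  2 × C: no H
  1 × N: no H
  1 × O: 1 H
  1 × O: no H
  1 × S: 1 H
  Total hydrogens = 13.
Molecular formula: C16H13NO2S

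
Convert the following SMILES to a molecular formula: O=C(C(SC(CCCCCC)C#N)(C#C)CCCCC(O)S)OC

C18H29NO3S2

Heavy atoms from the SMILES: 18 C, 1 N, 3 O, 2 S.
Implicit hydrogens by atom environment:
  9 × C: 2 H each → 18
  4 × C: no H
  3 × C: 1 H each → 3
  2 × C: 3 H each → 6
  2 × O: no H
  1 × N: no H
  1 × O: 1 H
  1 × S: 1 H
  1 × S: no H
  Total hydrogens = 29.
Molecular formula: C18H29NO3S2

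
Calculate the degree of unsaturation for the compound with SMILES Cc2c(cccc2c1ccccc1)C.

8

Molecular formula from the SMILES: C14H14.
DoU = (2C + 2 + N − H − X)/2 = (2·14 + 2 + 0 − 14 − 0)/2 = 16/2 = 8.
(Structurally: 2 ring(s) + 6 π bond(s) = 8.)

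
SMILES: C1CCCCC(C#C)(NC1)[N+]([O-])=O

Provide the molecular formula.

C9H14N2O2

Heavy atoms from the SMILES: 9 C, 2 N, 2 O.
Implicit hydrogens by atom environment:
  6 × C: 2 H each → 12
  2 × C: no H
  1 × C: 1 H
  1 × N: 1 H
  1 × N (charge +1): no H
  1 × O: no H
  1 × O (charge -1): no H
  Total hydrogens = 14.
Molecular formula: C9H14N2O2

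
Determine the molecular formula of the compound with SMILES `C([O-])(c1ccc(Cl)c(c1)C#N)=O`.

C8H3ClNO2-

Heavy atoms from the SMILES: 8 C, 1 Cl, 1 N, 2 O.
Implicit hydrogens by atom environment:
  3 × C (aromatic): 1 H each → 3
  3 × C (aromatic): no H
  2 × C: no H
  1 × Cl: no H
  1 × N: no H
  1 × O: no H
  1 × O (charge -1): no H
  Total hydrogens = 3.
Net charge -1.
Molecular formula: C8H3ClNO2-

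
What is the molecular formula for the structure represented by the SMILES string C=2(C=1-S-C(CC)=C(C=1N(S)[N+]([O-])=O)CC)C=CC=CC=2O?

C14H16N2O3S2

Heavy atoms from the SMILES: 14 C, 2 N, 3 O, 2 S.
Implicit hydrogens by atom environment:
  6 × C (aromatic): no H
  4 × C (aromatic): 1 H each → 4
  2 × C: 3 H each → 6
  2 × C: 2 H each → 4
  1 × N: no H
  1 × N (charge +1): no H
  1 × O: 1 H
  1 × O: no H
  1 × O (charge -1): no H
  1 × S: 1 H
  1 × S (aromatic): no H
  Total hydrogens = 16.
Molecular formula: C14H16N2O3S2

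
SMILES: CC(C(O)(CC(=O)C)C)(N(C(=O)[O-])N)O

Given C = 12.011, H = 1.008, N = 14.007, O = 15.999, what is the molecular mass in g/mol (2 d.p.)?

Molecular formula: C8H15N2O5-.
M = 8×12.011 + 15×1.008 + 2×14.007 + 5×15.999 = 219.22 g/mol.

219.22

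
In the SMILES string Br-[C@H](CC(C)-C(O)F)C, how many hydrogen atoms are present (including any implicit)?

Hydrogens are implicit in SMILES; fill each atom to its normal valence:
  3 × C: 1 H each → 3
  2 × C: 3 H each → 6
  1 × Br: no H
  1 × C: 2 H
  1 × F: no H
  1 × O: 1 H
  Total hydrogens = 12.

12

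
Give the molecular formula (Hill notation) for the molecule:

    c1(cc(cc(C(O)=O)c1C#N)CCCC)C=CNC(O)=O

Heavy atoms from the SMILES: 15 C, 2 N, 4 O.
Implicit hydrogens by atom environment:
  4 × C (aromatic): no H
  3 × C: 2 H each → 6
  3 × C: no H
  2 × C (aromatic): 1 H each → 2
  2 × C: 1 H each → 2
  2 × O: 1 H each → 2
  2 × O: no H
  1 × C: 3 H
  1 × N: 1 H
  1 × N: no H
  Total hydrogens = 16.
Molecular formula: C15H16N2O4

C15H16N2O4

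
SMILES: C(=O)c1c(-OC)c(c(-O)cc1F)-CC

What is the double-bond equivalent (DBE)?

Molecular formula from the SMILES: C10H11FO3.
DoU = (2C + 2 + N − H − X)/2 = (2·10 + 2 + 0 − 11 − 1)/2 = 10/2 = 5.
(Structurally: 1 ring(s) + 4 π bond(s) = 5.)

5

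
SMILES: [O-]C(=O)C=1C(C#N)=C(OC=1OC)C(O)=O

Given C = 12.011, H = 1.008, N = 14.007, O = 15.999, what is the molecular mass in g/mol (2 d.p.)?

210.12

Molecular formula: C8H4NO6-.
M = 8×12.011 + 4×1.008 + 1×14.007 + 6×15.999 = 210.12 g/mol.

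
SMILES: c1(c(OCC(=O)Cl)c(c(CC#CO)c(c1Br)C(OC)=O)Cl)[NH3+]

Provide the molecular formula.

Heavy atoms from the SMILES: 1 Br, 13 C, 2 Cl, 1 N, 5 O.
Implicit hydrogens by atom environment:
  6 × C (aromatic): no H
  4 × C: no H
  4 × O: no H
  2 × C: 2 H each → 4
  2 × Cl: no H
  1 × Br: no H
  1 × C: 3 H
  1 × N (charge +1): 3 H
  1 × O: 1 H
  Total hydrogens = 11.
Net charge +1.
Molecular formula: C13H11BrCl2NO5+

C13H11BrCl2NO5+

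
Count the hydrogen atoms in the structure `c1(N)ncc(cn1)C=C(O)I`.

6

Hydrogens are implicit in SMILES; fill each atom to its normal valence:
  2 × C (aromatic): 1 H each → 2
  2 × C (aromatic): no H
  2 × N (aromatic): no H
  1 × C: 1 H
  1 × C: no H
  1 × I: no H
  1 × N: 2 H
  1 × O: 1 H
  Total hydrogens = 6.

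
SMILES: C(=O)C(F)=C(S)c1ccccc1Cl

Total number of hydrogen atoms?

6

Hydrogens are implicit in SMILES; fill each atom to its normal valence:
  4 × C (aromatic): 1 H each → 4
  2 × C: no H
  2 × C (aromatic): no H
  1 × C: 1 H
  1 × Cl: no H
  1 × F: no H
  1 × O: no H
  1 × S: 1 H
  Total hydrogens = 6.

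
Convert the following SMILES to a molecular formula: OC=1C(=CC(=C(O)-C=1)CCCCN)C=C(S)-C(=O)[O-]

C13H16NO4S-

Heavy atoms from the SMILES: 13 C, 1 N, 4 O, 1 S.
Implicit hydrogens by atom environment:
  4 × C: 2 H each → 8
  4 × C (aromatic): no H
  2 × C (aromatic): 1 H each → 2
  2 × C: no H
  2 × O: 1 H each → 2
  1 × C: 1 H
  1 × N: 2 H
  1 × O: no H
  1 × O (charge -1): no H
  1 × S: 1 H
  Total hydrogens = 16.
Net charge -1.
Molecular formula: C13H16NO4S-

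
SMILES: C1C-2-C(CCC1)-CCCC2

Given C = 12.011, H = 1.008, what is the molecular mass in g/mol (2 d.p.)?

Molecular formula: C10H18.
M = 10×12.011 + 18×1.008 = 138.25 g/mol.

138.25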